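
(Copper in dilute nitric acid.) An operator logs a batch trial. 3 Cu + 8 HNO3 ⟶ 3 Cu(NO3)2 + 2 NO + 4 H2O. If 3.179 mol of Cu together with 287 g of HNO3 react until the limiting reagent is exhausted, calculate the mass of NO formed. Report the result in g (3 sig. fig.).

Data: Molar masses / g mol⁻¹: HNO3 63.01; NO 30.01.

34.2 g

n(Cu) = 3.179 mol
n(HNO3) = 287.0 / 63.01 = 4.555 mol
n/ν → Cu: 1.060, HNO3: 0.5694; HNO3 is limiting.
n(NO) = (2/8) × 4.555 = 1.139 mol
mass = 1.139 × 30.01 = 34.18 g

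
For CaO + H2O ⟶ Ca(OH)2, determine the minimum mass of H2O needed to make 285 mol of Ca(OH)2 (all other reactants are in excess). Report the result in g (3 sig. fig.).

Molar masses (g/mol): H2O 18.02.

n(Ca(OH)2) = 285.0 mol
n(H2O) = (1/1) × 285.0 = 285.0 mol
mass = 285.0 × 18.02 = 5136 g

5140 g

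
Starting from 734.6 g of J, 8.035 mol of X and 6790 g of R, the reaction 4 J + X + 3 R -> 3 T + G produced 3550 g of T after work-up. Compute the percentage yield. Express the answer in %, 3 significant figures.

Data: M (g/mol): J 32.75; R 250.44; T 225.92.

93.4 %

n(J) = 734.6 / 32.75 = 22.43 mol
n(X) = 8.035 mol
n(R) = 6790 / 250.44 = 27.11 mol
n/ν → J: 5.608, X: 8.035, R: 9.037; J is limiting.
theoretical n(T) = (3/4) × 22.43 = 16.82 mol → 3800 g
% yield = 3550 / 3800 × 100 = 93.42 %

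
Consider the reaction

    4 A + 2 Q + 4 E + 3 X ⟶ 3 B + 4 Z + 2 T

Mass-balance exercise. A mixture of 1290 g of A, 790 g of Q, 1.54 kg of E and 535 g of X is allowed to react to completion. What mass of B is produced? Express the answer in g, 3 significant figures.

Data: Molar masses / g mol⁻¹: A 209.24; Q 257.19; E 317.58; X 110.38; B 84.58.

n(A) = 1290 / 209.24 = 6.165 mol
n(Q) = 790.0 / 257.19 = 3.072 mol
n(E) = 1.540×1000 / 317.58 = 4.849 mol
n(X) = 535.0 / 110.38 = 4.847 mol
n/ν for A = 6.165/4 = 1.541
n/ν for Q = 3.072/2 = 1.536
n/ν for E = 4.849/4 = 1.212
n/ν for X = 4.847/3 = 1.616
Smallest n/ν is E → limiting reagent.
n(B) = (3/4) × 4.849 = 3.637 mol
mass = 3.637 × 84.58 = 307.6 g

308 g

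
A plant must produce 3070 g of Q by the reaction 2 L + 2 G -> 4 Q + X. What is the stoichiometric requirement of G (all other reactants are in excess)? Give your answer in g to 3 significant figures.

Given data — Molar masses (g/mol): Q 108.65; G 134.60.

1900 g

n(Q) = 3070 / 108.65 = 28.26 mol
n(G) = (2/4) × 28.26 = 14.13 mol
mass = 14.13 × 134.60 = 1902 g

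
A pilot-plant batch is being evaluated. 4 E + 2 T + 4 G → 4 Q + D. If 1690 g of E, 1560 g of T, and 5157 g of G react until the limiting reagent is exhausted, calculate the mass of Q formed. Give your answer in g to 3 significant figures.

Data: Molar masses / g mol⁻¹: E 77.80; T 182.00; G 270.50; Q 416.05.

7130 g

n(E) = 1690 / 77.80 = 21.72 mol
n(T) = 1560 / 182.00 = 8.571 mol
n(G) = 5157 / 270.50 = 19.06 mol
n/ν → E: 5.430, T: 4.286, G: 4.765; T is limiting.
n(Q) = (4/2) × 8.571 = 17.14 mol
mass = 17.14 × 416.05 = 7131 g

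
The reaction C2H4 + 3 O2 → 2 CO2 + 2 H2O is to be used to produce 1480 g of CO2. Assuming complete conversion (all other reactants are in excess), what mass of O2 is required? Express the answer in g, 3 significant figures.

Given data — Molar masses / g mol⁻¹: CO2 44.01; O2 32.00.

1610 g

n(CO2) = 1480 / 44.01 = 33.63 mol
n(O2) = (3/2) × 33.63 = 50.45 mol
mass = 50.45 × 32.00 = 1614 g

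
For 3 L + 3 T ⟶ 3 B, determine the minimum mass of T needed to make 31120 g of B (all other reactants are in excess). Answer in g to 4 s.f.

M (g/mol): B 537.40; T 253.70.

14690 g

n(B) = 31120 / 537.40 = 57.91 mol
n(T) = (3/3) × 57.91 = 57.91 mol
mass = 57.91 × 253.70 = 14690 g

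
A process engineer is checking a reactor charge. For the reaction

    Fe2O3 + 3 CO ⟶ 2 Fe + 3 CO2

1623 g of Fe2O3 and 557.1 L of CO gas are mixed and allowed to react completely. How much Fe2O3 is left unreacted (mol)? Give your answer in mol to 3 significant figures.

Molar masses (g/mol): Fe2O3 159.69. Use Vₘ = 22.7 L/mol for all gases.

1.98 mol

n(Fe2O3) = 1623 / 159.69 = 10.16 mol
n(CO) = 557.1 / 22.7 = 24.54 mol
n/ν for Fe2O3 = 10.16/1 = 10.16
n/ν for CO = 24.54/3 = 8.180
Smallest n/ν is CO → limiting reagent.
Fe2O3 consumed = (1/3) × 24.54 = 8.180 mol
Fe2O3 remaining = 10.16 − 8.180 = 1.980 mol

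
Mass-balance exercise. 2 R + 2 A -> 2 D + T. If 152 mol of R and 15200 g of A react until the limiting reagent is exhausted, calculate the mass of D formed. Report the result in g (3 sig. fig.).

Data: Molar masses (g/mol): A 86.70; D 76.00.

11600 g

n(R) = 152.0 mol
n(A) = 15200 / 86.70 = 175.3 mol
n/ν → R: 76.00, A: 87.65; R is limiting.
n(D) = (2/2) × 152.0 = 152.0 mol
mass = 152.0 × 76.00 = 11550 g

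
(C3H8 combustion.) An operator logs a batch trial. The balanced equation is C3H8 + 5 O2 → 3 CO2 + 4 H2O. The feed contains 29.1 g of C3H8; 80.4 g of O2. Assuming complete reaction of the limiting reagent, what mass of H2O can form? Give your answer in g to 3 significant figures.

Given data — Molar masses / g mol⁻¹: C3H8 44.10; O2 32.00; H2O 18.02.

36.2 g

n(C3H8) = 29.10 / 44.10 = 0.6599 mol
n(O2) = 80.40 / 32.00 = 2.513 mol
n/ν for C3H8 = 0.6599/1 = 0.6599
n/ν for O2 = 2.513/5 = 0.5026
Smallest n/ν is O2 → limiting reagent.
n(H2O) = (4/5) × 2.513 = 2.010 mol
mass = 2.010 × 18.02 = 36.22 g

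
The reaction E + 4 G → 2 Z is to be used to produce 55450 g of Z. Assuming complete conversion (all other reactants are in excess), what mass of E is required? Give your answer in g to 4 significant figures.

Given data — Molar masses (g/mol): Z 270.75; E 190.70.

n(Z) = 55450 / 270.75 = 204.8 mol
n(E) = (1/2) × 204.8 = 102.4 mol
mass = 102.4 × 190.70 = 19530 g

19530 g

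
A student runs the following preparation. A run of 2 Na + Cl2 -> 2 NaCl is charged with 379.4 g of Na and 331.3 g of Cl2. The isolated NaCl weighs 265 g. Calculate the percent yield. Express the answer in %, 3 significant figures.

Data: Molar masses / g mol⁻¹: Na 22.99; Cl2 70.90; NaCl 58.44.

n(Na) = 379.4 / 22.99 = 16.50 mol
n(Cl2) = 331.3 / 70.90 = 4.673 mol
n/ν for Na = 16.50/2 = 8.250
n/ν for Cl2 = 4.673/1 = 4.673
Smallest n/ν is Cl2 → limiting reagent.
theoretical n(NaCl) = (2/1) × 4.673 = 9.346 mol → 546.2 g
% yield = 265 / 546.2 × 100 = 48.52 %

48.5 %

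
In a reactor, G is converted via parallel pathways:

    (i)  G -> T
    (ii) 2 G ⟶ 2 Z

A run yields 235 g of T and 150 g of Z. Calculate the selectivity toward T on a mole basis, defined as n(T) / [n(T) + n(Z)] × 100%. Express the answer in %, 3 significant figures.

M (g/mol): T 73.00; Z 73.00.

61.0 %

n(T) = 235 / 73.00 = 3.219 mol
n(Z) = 150 / 73.00 = 2.055 mol
selectivity = 3.219/(3.219+2.055) × 100 = 61.04 %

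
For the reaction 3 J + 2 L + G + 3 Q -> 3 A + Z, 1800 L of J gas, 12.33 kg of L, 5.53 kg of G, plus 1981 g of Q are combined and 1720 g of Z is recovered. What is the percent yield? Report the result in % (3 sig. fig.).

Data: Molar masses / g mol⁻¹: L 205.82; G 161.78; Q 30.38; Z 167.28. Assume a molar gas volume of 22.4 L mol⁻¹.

n(J) = 1800 / 22.4 = 80.36 mol
n(L) = 12.33×1000 / 205.82 = 59.91 mol
n(G) = 5.530×1000 / 161.78 = 34.18 mol
n(Q) = 1981 / 30.38 = 65.21 mol
n/ν → J: 26.79, L: 29.96, G: 34.18, Q: 21.74; Q is limiting.
theoretical n(Z) = (1/3) × 65.21 = 21.74 mol → 3637 g
% yield = 1720 / 3637 × 100 = 47.29 %

47.3 %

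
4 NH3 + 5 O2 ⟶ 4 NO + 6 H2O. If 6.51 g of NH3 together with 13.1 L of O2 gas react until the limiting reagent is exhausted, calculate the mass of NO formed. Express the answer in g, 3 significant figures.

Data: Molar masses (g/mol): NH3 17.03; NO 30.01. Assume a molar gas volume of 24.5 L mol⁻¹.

11.5 g

n(NH3) = 6.510 / 17.03 = 0.3823 mol
n(O2) = 13.10 / 24.5 = 0.5347 mol
n/ν for NH3 = 0.3823/4 = 0.09558
n/ν for O2 = 0.5347/5 = 0.1069
Smallest n/ν is NH3 → limiting reagent.
n(NO) = (4/4) × 0.3823 = 0.3823 mol
mass = 0.3823 × 30.01 = 11.47 g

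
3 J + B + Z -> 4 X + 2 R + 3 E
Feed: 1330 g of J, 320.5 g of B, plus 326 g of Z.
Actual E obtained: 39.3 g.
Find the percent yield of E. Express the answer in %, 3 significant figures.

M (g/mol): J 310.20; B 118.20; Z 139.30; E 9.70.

n(J) = 1330 / 310.20 = 4.288 mol
n(B) = 320.5 / 118.20 = 2.712 mol
n(Z) = 326.0 / 139.30 = 2.340 mol
n/ν → J: 1.429, B: 2.712, Z: 2.340; J is limiting.
theoretical n(E) = (3/3) × 4.288 = 4.288 mol → 41.59 g
% yield = 39.3 / 41.59 × 100 = 94.49 %

94.5 %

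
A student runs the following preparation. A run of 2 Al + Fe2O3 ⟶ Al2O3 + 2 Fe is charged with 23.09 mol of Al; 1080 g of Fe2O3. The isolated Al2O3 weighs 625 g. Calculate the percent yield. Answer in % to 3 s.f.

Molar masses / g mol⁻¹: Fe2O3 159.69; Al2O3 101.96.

90.6 %

n(Al) = 23.09 mol
n(Fe2O3) = 1080 / 159.69 = 6.763 mol
n/ν for Al = 23.09/2 = 11.55
n/ν for Fe2O3 = 6.763/1 = 6.763
Smallest n/ν is Fe2O3 → limiting reagent.
theoretical n(Al2O3) = (1/1) × 6.763 = 6.763 mol → 689.6 g
% yield = 625 / 689.6 × 100 = 90.63 %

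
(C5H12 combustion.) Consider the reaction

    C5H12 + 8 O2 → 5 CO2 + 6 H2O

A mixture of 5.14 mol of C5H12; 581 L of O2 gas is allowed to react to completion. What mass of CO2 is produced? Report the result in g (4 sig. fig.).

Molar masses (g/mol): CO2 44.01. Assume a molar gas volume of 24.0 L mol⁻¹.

665.9 g

n(C5H12) = 5.140 mol
n(O2) = 581.0 / 24.0 = 24.21 mol
n/ν for C5H12 = 5.140/1 = 5.140
n/ν for O2 = 24.21/8 = 3.026
Smallest n/ν is O2 → limiting reagent.
n(CO2) = (5/8) × 24.21 = 15.13 mol
mass = 15.13 × 44.01 = 665.9 g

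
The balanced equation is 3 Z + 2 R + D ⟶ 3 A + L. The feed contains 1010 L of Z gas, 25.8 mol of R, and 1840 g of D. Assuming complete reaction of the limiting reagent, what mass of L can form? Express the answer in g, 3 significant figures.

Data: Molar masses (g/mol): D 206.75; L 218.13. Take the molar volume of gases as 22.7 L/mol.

n(Z) = 1010 / 22.7 = 44.49 mol
n(R) = 25.80 mol
n(D) = 1840 / 206.75 = 8.900 mol
n/ν for Z = 44.49/3 = 14.83
n/ν for R = 25.80/2 = 12.90
n/ν for D = 8.900/1 = 8.900
Smallest n/ν is D → limiting reagent.
n(L) = (1/1) × 8.900 = 8.900 mol
mass = 8.900 × 218.13 = 1941 g

1940 g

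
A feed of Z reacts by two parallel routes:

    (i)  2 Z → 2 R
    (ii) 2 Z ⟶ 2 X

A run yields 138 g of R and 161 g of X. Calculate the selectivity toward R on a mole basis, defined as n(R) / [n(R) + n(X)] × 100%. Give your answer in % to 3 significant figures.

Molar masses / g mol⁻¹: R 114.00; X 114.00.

46.2 %

n(R) = 138 / 114.00 = 1.211 mol
n(X) = 161 / 114.00 = 1.412 mol
selectivity = 1.211/(1.211+1.412) × 100 = 46.17 %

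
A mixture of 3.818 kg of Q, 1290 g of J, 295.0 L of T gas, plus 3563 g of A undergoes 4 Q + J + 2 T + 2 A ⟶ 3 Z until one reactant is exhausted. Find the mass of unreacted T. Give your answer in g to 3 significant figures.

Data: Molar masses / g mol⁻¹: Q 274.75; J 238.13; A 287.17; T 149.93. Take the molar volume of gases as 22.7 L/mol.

n(Q) = 3.818×1000 / 274.75 = 13.90 mol
n(J) = 1290 / 238.13 = 5.417 mol
n(T) = 295.0 / 22.7 = 13.00 mol
n(A) = 3563 / 287.17 = 12.41 mol
n/ν for Q = 13.90/4 = 3.475
n/ν for J = 5.417/1 = 5.417
n/ν for T = 13.00/2 = 6.500
n/ν for A = 12.41/2 = 6.205
Smallest n/ν is Q → limiting reagent.
T consumed = (2/4) × 13.90 = 6.950 mol
T remaining = 13.00 − 6.950 = 6.050 mol
mass = 6.050 × 149.93 = 907.1 g

907 g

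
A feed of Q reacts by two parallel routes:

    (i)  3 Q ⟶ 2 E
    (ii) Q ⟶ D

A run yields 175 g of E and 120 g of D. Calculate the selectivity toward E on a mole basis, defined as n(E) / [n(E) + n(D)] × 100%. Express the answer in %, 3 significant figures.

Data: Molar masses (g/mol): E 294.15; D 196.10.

n(E) = 175 / 294.15 = 0.5949 mol
n(D) = 120 / 196.10 = 0.6119 mol
selectivity = 0.5949/(0.5949+0.6119) × 100 = 49.30 %

49.3 %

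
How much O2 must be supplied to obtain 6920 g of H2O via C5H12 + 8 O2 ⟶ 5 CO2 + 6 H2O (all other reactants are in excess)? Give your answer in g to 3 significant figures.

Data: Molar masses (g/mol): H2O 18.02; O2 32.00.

n(H2O) = 6920 / 18.02 = 384.0 mol
n(O2) = (8/6) × 384.0 = 512.0 mol
mass = 512.0 × 32.00 = 16380 g

16400 g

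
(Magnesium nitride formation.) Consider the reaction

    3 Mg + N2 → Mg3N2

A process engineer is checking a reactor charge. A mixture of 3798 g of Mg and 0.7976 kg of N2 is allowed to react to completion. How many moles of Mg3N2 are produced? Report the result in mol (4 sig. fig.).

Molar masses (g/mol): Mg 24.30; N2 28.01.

n(Mg) = 3798 / 24.30 = 156.3 mol
n(N2) = 0.7976×1000 / 28.01 = 28.48 mol
n/ν → Mg: 52.10, N2: 28.48; N2 is limiting.
n(Mg3N2) = (1/1) × 28.48 = 28.48 mol

28.48 mol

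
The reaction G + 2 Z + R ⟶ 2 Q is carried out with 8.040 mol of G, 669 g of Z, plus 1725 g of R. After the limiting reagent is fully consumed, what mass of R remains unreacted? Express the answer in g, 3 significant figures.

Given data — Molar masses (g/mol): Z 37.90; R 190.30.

n(G) = 8.040 mol
n(Z) = 669.0 / 37.90 = 17.65 mol
n(R) = 1725 / 190.30 = 9.065 mol
n/ν for G = 8.040/1 = 8.040
n/ν for Z = 17.65/2 = 8.825
n/ν for R = 9.065/1 = 9.065
Smallest n/ν is G → limiting reagent.
R consumed = (1/1) × 8.040 = 8.040 mol
R remaining = 9.065 − 8.040 = 1.025 mol
mass = 1.025 × 190.30 = 195.1 g

195 g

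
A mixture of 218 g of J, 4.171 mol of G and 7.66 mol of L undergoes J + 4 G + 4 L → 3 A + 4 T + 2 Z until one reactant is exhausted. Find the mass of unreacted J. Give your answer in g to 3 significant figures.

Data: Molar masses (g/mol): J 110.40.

n(J) = 218.0 / 110.40 = 1.975 mol
n(G) = 4.171 mol
n(L) = 7.660 mol
n/ν → J: 1.975, G: 1.043, L: 1.915; G is limiting.
J consumed = (1/4) × 4.171 = 1.043 mol
J remaining = 1.975 − 1.043 = 0.9320 mol
mass = 0.9320 × 110.40 = 102.9 g

103 g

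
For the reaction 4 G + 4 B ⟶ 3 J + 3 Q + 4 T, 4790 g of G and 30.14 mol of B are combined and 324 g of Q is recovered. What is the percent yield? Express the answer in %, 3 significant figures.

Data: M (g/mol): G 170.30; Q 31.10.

49.4 %

n(G) = 4790 / 170.30 = 28.13 mol
n(B) = 30.14 mol
n/ν for G = 28.13/4 = 7.033
n/ν for B = 30.14/4 = 7.535
Smallest n/ν is G → limiting reagent.
theoretical n(Q) = (3/4) × 28.13 = 21.10 mol → 656.2 g
% yield = 324 / 656.2 × 100 = 49.38 %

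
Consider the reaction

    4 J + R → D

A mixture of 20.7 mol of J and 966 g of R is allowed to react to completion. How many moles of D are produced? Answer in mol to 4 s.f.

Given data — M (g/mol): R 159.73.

n(J) = 20.70 mol
n(R) = 966.0 / 159.73 = 6.048 mol
n/ν for J = 20.70/4 = 5.175
n/ν for R = 6.048/1 = 6.048
Smallest n/ν is J → limiting reagent.
n(D) = (1/4) × 20.70 = 5.175 mol

5.175 mol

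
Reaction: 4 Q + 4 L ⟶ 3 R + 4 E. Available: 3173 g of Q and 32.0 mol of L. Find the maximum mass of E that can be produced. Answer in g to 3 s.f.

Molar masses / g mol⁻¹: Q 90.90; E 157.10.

n(Q) = 3173 / 90.90 = 34.91 mol
n(L) = 32.00 mol
n/ν for Q = 34.91/4 = 8.728
n/ν for L = 32.00/4 = 8.000
Smallest n/ν is L → limiting reagent.
n(E) = (4/4) × 32.00 = 32.00 mol
mass = 32.00 × 157.10 = 5027 g

5030 g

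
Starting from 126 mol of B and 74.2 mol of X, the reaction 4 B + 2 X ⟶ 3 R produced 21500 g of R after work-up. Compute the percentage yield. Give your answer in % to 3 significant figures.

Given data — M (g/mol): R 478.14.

n(B) = 126.0 mol
n(X) = 74.20 mol
n/ν for B = 126.0/4 = 31.50
n/ν for X = 74.20/2 = 37.10
Smallest n/ν is B → limiting reagent.
theoretical n(R) = (3/4) × 126.0 = 94.50 mol → 45180 g
% yield = 21500 / 45180 × 100 = 47.59 %

47.6 %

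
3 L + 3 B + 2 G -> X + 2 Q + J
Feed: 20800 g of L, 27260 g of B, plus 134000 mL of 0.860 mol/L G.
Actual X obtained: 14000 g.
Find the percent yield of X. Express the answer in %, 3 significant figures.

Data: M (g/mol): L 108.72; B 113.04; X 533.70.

n(L) = 20800 / 108.72 = 191.3 mol
n(B) = 27260 / 113.04 = 241.2 mol
n(G) = 0.860 × 134000/1000 = 115.2 mol
n/ν → L: 63.77, B: 80.40, G: 57.60; G is limiting.
theoretical n(X) = (1/2) × 115.2 = 57.60 mol → 30740 g
% yield = 14000 / 30740 × 100 = 45.54 %

45.5 %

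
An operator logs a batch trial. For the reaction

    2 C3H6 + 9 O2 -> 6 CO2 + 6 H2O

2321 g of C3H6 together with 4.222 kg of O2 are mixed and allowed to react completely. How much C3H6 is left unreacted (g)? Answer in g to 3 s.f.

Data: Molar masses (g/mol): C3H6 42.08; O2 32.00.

1090 g

n(C3H6) = 2321 / 42.08 = 55.16 mol
n(O2) = 4.222×1000 / 32.00 = 131.9 mol
n/ν → C3H6: 27.58, O2: 14.66; O2 is limiting.
C3H6 consumed = (2/9) × 131.9 = 29.31 mol
C3H6 remaining = 55.16 − 29.31 = 25.85 mol
mass = 25.85 × 42.08 = 1088 g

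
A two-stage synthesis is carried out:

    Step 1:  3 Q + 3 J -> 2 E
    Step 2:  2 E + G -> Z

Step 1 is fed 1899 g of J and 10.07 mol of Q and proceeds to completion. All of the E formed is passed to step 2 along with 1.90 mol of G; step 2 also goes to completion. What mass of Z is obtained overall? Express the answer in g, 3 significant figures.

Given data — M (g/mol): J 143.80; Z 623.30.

Step 1:
n(J) = 1899 / 143.80 = 13.21 mol
n(Q) = 10.07 mol
n/ν for J = 13.21/3 = 4.403
n/ν for Q = 10.07/3 = 3.357
Smallest n/ν is Q → limiting reagent.
n(E) produced = (2/3) × 10.07 = 6.713 mol
Step 2:
n(E) available = 6.713 mol
n(G) = 1.900 mol
n/ν for E = 6.713/2 = 3.357
n/ν for G = 1.900/1 = 1.900
Smallest n/ν is G → limiting reagent.
n(Z) = (1/1) × 1.900 = 1.900 mol
mass = 1.900 × 623.30 = 1184 g

1180 g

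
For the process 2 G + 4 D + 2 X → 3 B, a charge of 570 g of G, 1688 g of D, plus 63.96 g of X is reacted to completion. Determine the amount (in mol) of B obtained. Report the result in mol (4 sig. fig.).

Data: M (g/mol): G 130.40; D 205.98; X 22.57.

4.251 mol

n(G) = 570.0 / 130.40 = 4.371 mol
n(D) = 1688 / 205.98 = 8.195 mol
n(X) = 63.96 / 22.57 = 2.834 mol
n/ν for G = 4.371/2 = 2.186
n/ν for D = 8.195/4 = 2.049
n/ν for X = 2.834/2 = 1.417
Smallest n/ν is X → limiting reagent.
n(B) = (3/2) × 2.834 = 4.251 mol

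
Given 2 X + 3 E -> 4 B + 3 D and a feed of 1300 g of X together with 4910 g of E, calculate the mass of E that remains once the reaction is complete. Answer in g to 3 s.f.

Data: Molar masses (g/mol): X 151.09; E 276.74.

1340 g

n(X) = 1300 / 151.09 = 8.604 mol
n(E) = 4910 / 276.74 = 17.74 mol
n/ν for X = 8.604/2 = 4.302
n/ν for E = 17.74/3 = 5.913
Smallest n/ν is X → limiting reagent.
E consumed = (3/2) × 8.604 = 12.91 mol
E remaining = 17.74 − 12.91 = 4.830 mol
mass = 4.830 × 276.74 = 1337 g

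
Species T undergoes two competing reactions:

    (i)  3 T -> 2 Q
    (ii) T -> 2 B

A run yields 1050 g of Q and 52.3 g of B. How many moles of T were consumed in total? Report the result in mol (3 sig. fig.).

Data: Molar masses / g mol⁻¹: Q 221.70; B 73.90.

7.46 mol

n(Q) = 1050 / 221.70 = 4.736 mol
n(B) = 52.3 / 73.90 = 0.7077 mol
n(T) via (i) = (3/2)×4.736 = 7.104 mol
n(T) via (ii) = (1/2)×0.7077 = 0.3539 mol
total n(T) = 7.104 + 0.3539 = 7.458 mol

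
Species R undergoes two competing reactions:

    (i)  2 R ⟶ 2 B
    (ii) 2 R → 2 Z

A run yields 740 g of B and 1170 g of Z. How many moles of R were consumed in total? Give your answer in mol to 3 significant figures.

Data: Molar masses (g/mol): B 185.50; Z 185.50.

10.3 mol

n(B) = 740 / 185.50 = 3.989 mol
n(Z) = 1170 / 185.50 = 6.307 mol
n(R) via (i) = (2/2)×3.989 = 3.989 mol
n(R) via (ii) = (2/2)×6.307 = 6.307 mol
total n(R) = 3.989 + 6.307 = 10.30 mol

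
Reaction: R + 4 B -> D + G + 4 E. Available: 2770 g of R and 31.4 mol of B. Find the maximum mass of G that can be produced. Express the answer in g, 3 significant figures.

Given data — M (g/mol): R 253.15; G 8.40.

n(R) = 2770 / 253.15 = 10.94 mol
n(B) = 31.40 mol
n/ν for R = 10.94/1 = 10.94
n/ν for B = 31.40/4 = 7.850
Smallest n/ν is B → limiting reagent.
n(G) = (1/4) × 31.40 = 7.850 mol
mass = 7.850 × 8.40 = 65.94 g

65.9 g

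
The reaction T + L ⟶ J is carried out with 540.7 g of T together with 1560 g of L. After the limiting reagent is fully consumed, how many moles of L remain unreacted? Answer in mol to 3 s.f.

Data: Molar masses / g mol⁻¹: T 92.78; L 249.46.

0.426 mol

n(T) = 540.7 / 92.78 = 5.828 mol
n(L) = 1560 / 249.46 = 6.254 mol
n/ν for T = 5.828/1 = 5.828
n/ν for L = 6.254/1 = 6.254
Smallest n/ν is T → limiting reagent.
L consumed = (1/1) × 5.828 = 5.828 mol
L remaining = 6.254 − 5.828 = 0.4260 mol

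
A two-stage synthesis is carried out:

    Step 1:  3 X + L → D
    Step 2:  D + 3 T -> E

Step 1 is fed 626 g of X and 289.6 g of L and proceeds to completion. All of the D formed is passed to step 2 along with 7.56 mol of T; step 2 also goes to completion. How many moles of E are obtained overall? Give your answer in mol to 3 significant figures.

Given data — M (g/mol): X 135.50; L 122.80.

Step 1:
n(X) = 626.0 / 135.50 = 4.620 mol
n(L) = 289.6 / 122.80 = 2.358 mol
n/ν for X = 4.620/3 = 1.540
n/ν for L = 2.358/1 = 2.358
Smallest n/ν is X → limiting reagent.
n(D) produced = (1/3) × 4.620 = 1.540 mol
Step 2:
n(D) available = 1.540 mol
n(T) = 7.560 mol
n/ν for D = 1.540/1 = 1.540
n/ν for T = 7.560/3 = 2.520
Smallest n/ν is D → limiting reagent.
n(E) = (1/1) × 1.540 = 1.540 mol

1.54 mol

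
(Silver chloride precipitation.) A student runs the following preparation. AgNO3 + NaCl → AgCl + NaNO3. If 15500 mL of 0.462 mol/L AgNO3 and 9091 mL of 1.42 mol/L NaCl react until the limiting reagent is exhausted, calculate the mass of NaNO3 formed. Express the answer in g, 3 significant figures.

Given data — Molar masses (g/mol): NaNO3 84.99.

609 g

n(AgNO3) = 0.462 × 15500/1000 = 7.161 mol
n(NaCl) = 1.42 × 9091/1000 = 12.91 mol
n/ν → AgNO3: 7.161, NaCl: 12.91; AgNO3 is limiting.
n(NaNO3) = (1/1) × 7.161 = 7.161 mol
mass = 7.161 × 84.99 = 608.6 g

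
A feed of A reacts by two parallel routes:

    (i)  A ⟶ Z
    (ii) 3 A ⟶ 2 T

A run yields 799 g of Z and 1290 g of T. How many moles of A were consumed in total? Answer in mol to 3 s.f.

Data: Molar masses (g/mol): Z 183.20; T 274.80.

11.4 mol

n(Z) = 799 / 183.20 = 4.361 mol
n(T) = 1290 / 274.80 = 4.694 mol
n(A) via (i) = (1/1)×4.361 = 4.361 mol
n(A) via (ii) = (3/2)×4.694 = 7.041 mol
total n(A) = 4.361 + 7.041 = 11.40 mol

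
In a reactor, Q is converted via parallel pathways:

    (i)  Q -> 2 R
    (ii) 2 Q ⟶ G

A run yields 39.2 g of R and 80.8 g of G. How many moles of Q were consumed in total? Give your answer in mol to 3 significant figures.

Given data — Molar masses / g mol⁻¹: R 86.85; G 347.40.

0.691 mol

n(R) = 39.2 / 86.85 = 0.4514 mol
n(G) = 80.8 / 347.40 = 0.2326 mol
n(Q) via (i) = (1/2)×0.4514 = 0.2257 mol
n(Q) via (ii) = (2/1)×0.2326 = 0.4652 mol
total n(Q) = 0.2257 + 0.4652 = 0.6909 mol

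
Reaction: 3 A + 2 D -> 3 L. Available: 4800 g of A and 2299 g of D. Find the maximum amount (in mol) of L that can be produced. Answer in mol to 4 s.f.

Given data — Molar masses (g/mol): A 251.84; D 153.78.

19.06 mol

n(A) = 4800 / 251.84 = 19.06 mol
n(D) = 2299 / 153.78 = 14.95 mol
n/ν for A = 19.06/3 = 6.353
n/ν for D = 14.95/2 = 7.475
Smallest n/ν is A → limiting reagent.
n(L) = (3/3) × 19.06 = 19.06 mol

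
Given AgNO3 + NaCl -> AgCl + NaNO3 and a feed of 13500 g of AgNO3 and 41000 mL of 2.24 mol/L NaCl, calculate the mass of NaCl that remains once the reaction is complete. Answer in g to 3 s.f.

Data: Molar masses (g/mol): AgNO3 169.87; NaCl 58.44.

723 g

n(AgNO3) = 13500 / 169.87 = 79.47 mol
n(NaCl) = 2.24 × 41000/1000 = 91.84 mol
n/ν for AgNO3 = 79.47/1 = 79.47
n/ν for NaCl = 91.84/1 = 91.84
Smallest n/ν is AgNO3 → limiting reagent.
NaCl consumed = (1/1) × 79.47 = 79.47 mol
NaCl remaining = 91.84 − 79.47 = 12.37 mol
mass = 12.37 × 58.44 = 722.9 g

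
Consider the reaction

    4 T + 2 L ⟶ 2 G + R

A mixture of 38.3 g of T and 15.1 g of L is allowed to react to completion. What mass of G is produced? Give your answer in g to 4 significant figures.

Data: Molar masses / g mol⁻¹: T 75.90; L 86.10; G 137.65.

24.14 g

n(T) = 38.30 / 75.90 = 0.5046 mol
n(L) = 15.10 / 86.10 = 0.1754 mol
n/ν → T: 0.1262, L: 0.08770; L is limiting.
n(G) = (2/2) × 0.1754 = 0.1754 mol
mass = 0.1754 × 137.65 = 24.14 g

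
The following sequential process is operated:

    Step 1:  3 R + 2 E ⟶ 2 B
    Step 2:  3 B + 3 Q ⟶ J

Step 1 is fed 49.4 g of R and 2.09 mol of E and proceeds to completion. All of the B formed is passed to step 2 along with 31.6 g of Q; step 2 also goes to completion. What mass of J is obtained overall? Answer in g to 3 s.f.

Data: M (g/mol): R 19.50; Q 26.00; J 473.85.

Step 1:
n(R) = 49.40 / 19.50 = 2.533 mol
n(E) = 2.090 mol
n/ν for R = 2.533/3 = 0.8443
n/ν for E = 2.090/2 = 1.045
Smallest n/ν is R → limiting reagent.
n(B) produced = (2/3) × 2.533 = 1.689 mol
Step 2:
n(B) available = 1.689 mol
n(Q) = 31.60 / 26.00 = 1.215 mol
n/ν for B = 1.689/3 = 0.5630
n/ν for Q = 1.215/3 = 0.4050
Smallest n/ν is Q → limiting reagent.
n(J) = (1/3) × 1.215 = 0.4050 mol
mass = 0.4050 × 473.85 = 191.9 g

192 g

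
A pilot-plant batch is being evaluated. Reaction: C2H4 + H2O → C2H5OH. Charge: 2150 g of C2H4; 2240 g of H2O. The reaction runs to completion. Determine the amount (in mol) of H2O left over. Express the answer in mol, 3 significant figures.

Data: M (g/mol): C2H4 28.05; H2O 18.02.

n(C2H4) = 2150 / 28.05 = 76.65 mol
n(H2O) = 2240 / 18.02 = 124.3 mol
n/ν for C2H4 = 76.65/1 = 76.65
n/ν for H2O = 124.3/1 = 124.3
Smallest n/ν is C2H4 → limiting reagent.
H2O consumed = (1/1) × 76.65 = 76.65 mol
H2O remaining = 124.3 − 76.65 = 47.65 mol

47.7 mol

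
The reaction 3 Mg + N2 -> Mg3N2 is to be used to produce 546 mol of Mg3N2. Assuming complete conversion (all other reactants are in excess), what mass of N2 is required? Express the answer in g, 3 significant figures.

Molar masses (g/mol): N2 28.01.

15300 g

n(Mg3N2) = 546.0 mol
n(N2) = (1/1) × 546.0 = 546.0 mol
mass = 546.0 × 28.01 = 15290 g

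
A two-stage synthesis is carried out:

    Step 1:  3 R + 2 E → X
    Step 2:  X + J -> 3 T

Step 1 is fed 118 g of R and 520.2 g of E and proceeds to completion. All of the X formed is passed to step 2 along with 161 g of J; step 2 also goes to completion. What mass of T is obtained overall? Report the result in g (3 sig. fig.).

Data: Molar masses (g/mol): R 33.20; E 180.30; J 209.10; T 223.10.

515 g

Step 1:
n(R) = 118.0 / 33.20 = 3.554 mol
n(E) = 520.2 / 180.30 = 2.885 mol
n/ν for R = 3.554/3 = 1.185
n/ν for E = 2.885/2 = 1.443
Smallest n/ν is R → limiting reagent.
n(X) produced = (1/3) × 3.554 = 1.185 mol
Step 2:
n(X) available = 1.185 mol
n(J) = 161.0 / 209.10 = 0.7700 mol
n/ν for X = 1.185/1 = 1.185
n/ν for J = 0.7700/1 = 0.7700
Smallest n/ν is J → limiting reagent.
n(T) = (3/1) × 0.7700 = 2.310 mol
mass = 2.310 × 223.10 = 515.4 g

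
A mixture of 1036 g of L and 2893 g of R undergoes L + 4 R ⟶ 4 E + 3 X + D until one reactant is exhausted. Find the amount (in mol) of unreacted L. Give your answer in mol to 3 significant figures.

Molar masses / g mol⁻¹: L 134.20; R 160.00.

3.20 mol

n(L) = 1036 / 134.20 = 7.720 mol
n(R) = 2893 / 160.00 = 18.08 mol
n/ν → L: 7.720, R: 4.520; R is limiting.
L consumed = (1/4) × 18.08 = 4.520 mol
L remaining = 7.720 − 4.520 = 3.200 mol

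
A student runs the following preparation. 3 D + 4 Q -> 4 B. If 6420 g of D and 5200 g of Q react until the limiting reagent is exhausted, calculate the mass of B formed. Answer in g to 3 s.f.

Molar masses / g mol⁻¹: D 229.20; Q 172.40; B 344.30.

n(D) = 6420 / 229.20 = 28.01 mol
n(Q) = 5200 / 172.40 = 30.16 mol
n/ν for D = 28.01/3 = 9.337
n/ν for Q = 30.16/4 = 7.540
Smallest n/ν is Q → limiting reagent.
n(B) = (4/4) × 30.16 = 30.16 mol
mass = 30.16 × 344.30 = 10380 g

10400 g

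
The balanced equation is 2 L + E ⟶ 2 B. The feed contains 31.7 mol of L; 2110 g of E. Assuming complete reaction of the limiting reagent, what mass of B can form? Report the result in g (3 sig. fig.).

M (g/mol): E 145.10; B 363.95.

10600 g

n(L) = 31.70 mol
n(E) = 2110 / 145.10 = 14.54 mol
n/ν for L = 31.70/2 = 15.85
n/ν for E = 14.54/1 = 14.54
Smallest n/ν is E → limiting reagent.
n(B) = (2/1) × 14.54 = 29.08 mol
mass = 29.08 × 363.95 = 10580 g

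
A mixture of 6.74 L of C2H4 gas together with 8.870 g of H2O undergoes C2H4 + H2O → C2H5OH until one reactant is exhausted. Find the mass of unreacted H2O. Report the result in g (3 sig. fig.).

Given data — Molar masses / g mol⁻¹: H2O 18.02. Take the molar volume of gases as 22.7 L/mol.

n(C2H4) = 6.740 / 22.7 = 0.2969 mol
n(H2O) = 8.870 / 18.02 = 0.4922 mol
n/ν for C2H4 = 0.2969/1 = 0.2969
n/ν for H2O = 0.4922/1 = 0.4922
Smallest n/ν is C2H4 → limiting reagent.
H2O consumed = (1/1) × 0.2969 = 0.2969 mol
H2O remaining = 0.4922 − 0.2969 = 0.1953 mol
mass = 0.1953 × 18.02 = 3.519 g

3.52 g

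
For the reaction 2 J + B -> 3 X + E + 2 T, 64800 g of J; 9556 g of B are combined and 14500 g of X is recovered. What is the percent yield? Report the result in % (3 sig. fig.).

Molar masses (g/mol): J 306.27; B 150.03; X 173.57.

43.7 %

n(J) = 64800 / 306.27 = 211.6 mol
n(B) = 9556 / 150.03 = 63.69 mol
n/ν for J = 211.6/2 = 105.8
n/ν for B = 63.69/1 = 63.69
Smallest n/ν is B → limiting reagent.
theoretical n(X) = (3/1) × 63.69 = 191.1 mol → 33170 g
% yield = 14500 / 33170 × 100 = 43.71 %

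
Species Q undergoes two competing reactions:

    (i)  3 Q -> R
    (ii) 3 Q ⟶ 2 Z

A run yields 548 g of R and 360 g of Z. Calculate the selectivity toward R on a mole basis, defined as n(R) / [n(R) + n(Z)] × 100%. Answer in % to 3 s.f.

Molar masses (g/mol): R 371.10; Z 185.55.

n(R) = 548 / 371.10 = 1.477 mol
n(Z) = 360 / 185.55 = 1.940 mol
selectivity = 1.477/(1.477+1.940) × 100 = 43.23 %

43.2 %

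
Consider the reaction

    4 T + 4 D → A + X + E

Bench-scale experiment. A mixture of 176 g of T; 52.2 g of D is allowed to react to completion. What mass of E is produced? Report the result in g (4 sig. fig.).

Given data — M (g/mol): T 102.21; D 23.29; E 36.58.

15.75 g

n(T) = 176.0 / 102.21 = 1.722 mol
n(D) = 52.20 / 23.29 = 2.241 mol
n/ν → T: 0.4305, D: 0.5603; T is limiting.
n(E) = (1/4) × 1.722 = 0.4305 mol
mass = 0.4305 × 36.58 = 15.75 g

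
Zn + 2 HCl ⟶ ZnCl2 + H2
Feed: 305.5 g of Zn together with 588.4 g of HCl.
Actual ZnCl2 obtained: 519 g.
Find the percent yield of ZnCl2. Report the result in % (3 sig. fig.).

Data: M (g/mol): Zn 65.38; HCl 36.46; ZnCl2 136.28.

81.5 %

n(Zn) = 305.5 / 65.38 = 4.673 mol
n(HCl) = 588.4 / 36.46 = 16.14 mol
n/ν → Zn: 4.673, HCl: 8.070; Zn is limiting.
theoretical n(ZnCl2) = (1/1) × 4.673 = 4.673 mol → 636.8 g
% yield = 519 / 636.8 × 100 = 81.50 %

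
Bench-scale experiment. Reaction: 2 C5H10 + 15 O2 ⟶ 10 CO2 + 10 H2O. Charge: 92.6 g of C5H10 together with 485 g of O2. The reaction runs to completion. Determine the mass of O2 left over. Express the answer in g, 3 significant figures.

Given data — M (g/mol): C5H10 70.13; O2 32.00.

n(C5H10) = 92.60 / 70.13 = 1.320 mol
n(O2) = 485.0 / 32.00 = 15.16 mol
n/ν → C5H10: 0.6600, O2: 1.011; C5H10 is limiting.
O2 consumed = (15/2) × 1.320 = 9.900 mol
O2 remaining = 15.16 − 9.900 = 5.260 mol
mass = 5.260 × 32.00 = 168.3 g

168 g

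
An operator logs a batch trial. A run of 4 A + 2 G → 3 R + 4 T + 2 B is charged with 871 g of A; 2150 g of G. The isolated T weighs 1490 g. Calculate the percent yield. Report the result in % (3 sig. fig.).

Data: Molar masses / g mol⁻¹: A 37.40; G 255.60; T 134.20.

n(A) = 871.0 / 37.40 = 23.29 mol
n(G) = 2150 / 255.60 = 8.412 mol
n/ν → A: 5.823, G: 4.206; G is limiting.
theoretical n(T) = (4/2) × 8.412 = 16.82 mol → 2257 g
% yield = 1490 / 2257 × 100 = 66.02 %

66.0 %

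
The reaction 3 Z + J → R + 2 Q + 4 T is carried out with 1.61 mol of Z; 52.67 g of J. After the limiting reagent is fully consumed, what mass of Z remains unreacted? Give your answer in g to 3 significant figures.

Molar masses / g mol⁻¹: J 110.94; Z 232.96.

n(Z) = 1.610 mol
n(J) = 52.67 / 110.94 = 0.4748 mol
n/ν for Z = 1.610/3 = 0.5367
n/ν for J = 0.4748/1 = 0.4748
Smallest n/ν is J → limiting reagent.
Z consumed = (3/1) × 0.4748 = 1.424 mol
Z remaining = 1.610 − 1.424 = 0.1860 mol
mass = 0.1860 × 232.96 = 43.33 g

43.3 g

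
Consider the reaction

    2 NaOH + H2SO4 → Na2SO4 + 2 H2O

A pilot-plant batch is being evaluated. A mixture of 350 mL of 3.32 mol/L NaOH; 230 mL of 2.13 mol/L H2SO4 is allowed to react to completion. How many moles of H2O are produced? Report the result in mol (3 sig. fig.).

0.980 mol

n(NaOH) = 3.32 × 350.0/1000 = 1.162 mol
n(H2SO4) = 2.13 × 230.0/1000 = 0.4899 mol
n/ν → NaOH: 0.5810, H2SO4: 0.4899; H2SO4 is limiting.
n(H2O) = (2/1) × 0.4899 = 0.9798 mol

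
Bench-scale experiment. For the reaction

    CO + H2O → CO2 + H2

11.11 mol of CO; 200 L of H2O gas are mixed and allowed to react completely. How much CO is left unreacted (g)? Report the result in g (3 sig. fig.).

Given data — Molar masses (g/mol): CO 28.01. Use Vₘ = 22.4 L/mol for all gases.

n(CO) = 11.11 mol
n(H2O) = 200.0 / 22.4 = 8.929 mol
n/ν for CO = 11.11/1 = 11.11
n/ν for H2O = 8.929/1 = 8.929
Smallest n/ν is H2O → limiting reagent.
CO consumed = (1/1) × 8.929 = 8.929 mol
CO remaining = 11.11 − 8.929 = 2.181 mol
mass = 2.181 × 28.01 = 61.09 g

61.1 g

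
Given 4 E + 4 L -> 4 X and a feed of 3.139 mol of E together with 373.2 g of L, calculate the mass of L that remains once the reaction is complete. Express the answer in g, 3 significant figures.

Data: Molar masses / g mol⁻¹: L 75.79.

135 g

n(E) = 3.139 mol
n(L) = 373.2 / 75.79 = 4.924 mol
n/ν for E = 3.139/4 = 0.7848
n/ν for L = 4.924/4 = 1.231
Smallest n/ν is E → limiting reagent.
L consumed = (4/4) × 3.139 = 3.139 mol
L remaining = 4.924 − 3.139 = 1.785 mol
mass = 1.785 × 75.79 = 135.3 g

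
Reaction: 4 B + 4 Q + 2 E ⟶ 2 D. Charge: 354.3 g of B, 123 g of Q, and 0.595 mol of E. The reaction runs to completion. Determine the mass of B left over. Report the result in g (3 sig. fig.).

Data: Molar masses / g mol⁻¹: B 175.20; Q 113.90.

165 g

n(B) = 354.3 / 175.20 = 2.022 mol
n(Q) = 123.0 / 113.90 = 1.080 mol
n(E) = 0.5950 mol
n/ν → B: 0.5055, Q: 0.2700, E: 0.2975; Q is limiting.
B consumed = (4/4) × 1.080 = 1.080 mol
B remaining = 2.022 − 1.080 = 0.9420 mol
mass = 0.9420 × 175.20 = 165.0 g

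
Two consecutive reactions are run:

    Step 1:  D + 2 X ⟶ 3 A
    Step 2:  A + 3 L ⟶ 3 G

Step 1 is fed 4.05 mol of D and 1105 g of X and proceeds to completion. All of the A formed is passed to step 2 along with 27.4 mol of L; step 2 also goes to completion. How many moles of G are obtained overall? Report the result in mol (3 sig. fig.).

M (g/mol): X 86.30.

27.4 mol

Step 1:
n(D) = 4.050 mol
n(X) = 1105 / 86.30 = 12.80 mol
n/ν for D = 4.050/1 = 4.050
n/ν for X = 12.80/2 = 6.400
Smallest n/ν is D → limiting reagent.
n(A) produced = (3/1) × 4.050 = 12.15 mol
Step 2:
n(A) available = 12.15 mol
n(L) = 27.40 mol
n/ν for A = 12.15/1 = 12.15
n/ν for L = 27.40/3 = 9.133
Smallest n/ν is L → limiting reagent.
n(G) = (3/3) × 27.40 = 27.40 mol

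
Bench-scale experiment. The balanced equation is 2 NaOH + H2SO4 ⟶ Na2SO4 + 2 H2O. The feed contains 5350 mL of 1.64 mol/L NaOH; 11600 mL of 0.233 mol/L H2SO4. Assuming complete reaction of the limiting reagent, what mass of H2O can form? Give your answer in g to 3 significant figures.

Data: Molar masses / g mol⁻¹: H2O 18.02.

97.4 g

n(NaOH) = 1.64 × 5350/1000 = 8.774 mol
n(H2SO4) = 0.233 × 11600/1000 = 2.703 mol
n/ν for NaOH = 8.774/2 = 4.387
n/ν for H2SO4 = 2.703/1 = 2.703
Smallest n/ν is H2SO4 → limiting reagent.
n(H2O) = (2/1) × 2.703 = 5.406 mol
mass = 5.406 × 18.02 = 97.42 g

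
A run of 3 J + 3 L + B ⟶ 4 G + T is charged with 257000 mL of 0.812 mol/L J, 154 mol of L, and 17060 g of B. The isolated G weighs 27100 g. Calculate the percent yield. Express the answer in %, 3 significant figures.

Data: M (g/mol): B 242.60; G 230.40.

n(J) = 0.812 × 257000/1000 = 208.7 mol
n(L) = 154.0 mol
n(B) = 17060 / 242.60 = 70.32 mol
n/ν for J = 208.7/3 = 69.57
n/ν for L = 154.0/3 = 51.33
n/ν for B = 70.32/1 = 70.32
Smallest n/ν is L → limiting reagent.
theoretical n(G) = (4/3) × 154.0 = 205.3 mol → 47300 g
% yield = 27100 / 47300 × 100 = 57.29 %

57.3 %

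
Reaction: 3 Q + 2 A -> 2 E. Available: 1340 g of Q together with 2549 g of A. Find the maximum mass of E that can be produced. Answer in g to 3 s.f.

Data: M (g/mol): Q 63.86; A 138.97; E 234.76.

n(Q) = 1340 / 63.86 = 20.98 mol
n(A) = 2549 / 138.97 = 18.34 mol
n/ν for Q = 20.98/3 = 6.993
n/ν for A = 18.34/2 = 9.170
Smallest n/ν is Q → limiting reagent.
n(E) = (2/3) × 20.98 = 13.99 mol
mass = 13.99 × 234.76 = 3284 g

3280 g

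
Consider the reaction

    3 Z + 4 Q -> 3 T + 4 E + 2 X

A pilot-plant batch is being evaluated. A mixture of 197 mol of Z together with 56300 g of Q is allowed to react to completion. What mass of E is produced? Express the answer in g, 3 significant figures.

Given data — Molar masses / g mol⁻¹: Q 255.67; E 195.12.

n(Z) = 197.0 mol
n(Q) = 56300 / 255.67 = 220.2 mol
n/ν → Z: 65.67, Q: 55.05; Q is limiting.
n(E) = (4/4) × 220.2 = 220.2 mol
mass = 220.2 × 195.12 = 42970 g

43000 g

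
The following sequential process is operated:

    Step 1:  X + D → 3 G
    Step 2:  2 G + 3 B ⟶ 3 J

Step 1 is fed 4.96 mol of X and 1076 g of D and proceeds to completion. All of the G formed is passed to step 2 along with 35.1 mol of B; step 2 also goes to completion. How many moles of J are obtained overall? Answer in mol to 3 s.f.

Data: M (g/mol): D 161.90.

Step 1:
n(X) = 4.960 mol
n(D) = 1076 / 161.90 = 6.646 mol
n/ν → X: 4.960, D: 6.646; X is limiting.
n(G) produced = (3/1) × 4.960 = 14.88 mol
Step 2:
n(G) available = 14.88 mol
n(B) = 35.10 mol
n/ν → G: 7.440, B: 11.70; G is limiting.
n(J) = (3/2) × 14.88 = 22.32 mol

22.3 mol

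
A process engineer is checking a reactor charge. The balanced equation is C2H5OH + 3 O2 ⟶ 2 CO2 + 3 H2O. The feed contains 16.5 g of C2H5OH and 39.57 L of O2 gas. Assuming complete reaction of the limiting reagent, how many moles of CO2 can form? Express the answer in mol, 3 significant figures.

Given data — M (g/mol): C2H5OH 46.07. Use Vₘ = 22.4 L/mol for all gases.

n(C2H5OH) = 16.50 / 46.07 = 0.3582 mol
n(O2) = 39.57 / 22.4 = 1.767 mol
n/ν → C2H5OH: 0.3582, O2: 0.5890; C2H5OH is limiting.
n(CO2) = (2/1) × 0.3582 = 0.7164 mol

0.716 mol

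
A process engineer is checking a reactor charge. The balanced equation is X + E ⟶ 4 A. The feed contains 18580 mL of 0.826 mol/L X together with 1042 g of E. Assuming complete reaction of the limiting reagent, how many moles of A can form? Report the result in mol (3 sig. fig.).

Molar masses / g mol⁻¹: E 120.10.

34.7 mol

n(X) = 0.826 × 18580/1000 = 15.35 mol
n(E) = 1042 / 120.10 = 8.676 mol
n/ν for X = 15.35/1 = 15.35
n/ν for E = 8.676/1 = 8.676
Smallest n/ν is E → limiting reagent.
n(A) = (4/1) × 8.676 = 34.70 mol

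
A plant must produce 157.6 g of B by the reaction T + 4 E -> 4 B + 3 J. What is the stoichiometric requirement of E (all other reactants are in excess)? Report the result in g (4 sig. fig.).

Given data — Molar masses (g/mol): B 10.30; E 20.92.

320.1 g

n(B) = 157.6 / 10.30 = 15.30 mol
n(E) = (4/4) × 15.30 = 15.30 mol
mass = 15.30 × 20.92 = 320.1 g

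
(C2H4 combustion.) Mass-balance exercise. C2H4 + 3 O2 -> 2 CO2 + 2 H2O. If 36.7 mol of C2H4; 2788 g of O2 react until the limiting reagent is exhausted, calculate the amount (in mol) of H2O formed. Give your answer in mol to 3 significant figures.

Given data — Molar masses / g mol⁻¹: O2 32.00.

58.1 mol

n(C2H4) = 36.70 mol
n(O2) = 2788 / 32.00 = 87.13 mol
n/ν → C2H4: 36.70, O2: 29.04; O2 is limiting.
n(H2O) = (2/3) × 87.13 = 58.09 mol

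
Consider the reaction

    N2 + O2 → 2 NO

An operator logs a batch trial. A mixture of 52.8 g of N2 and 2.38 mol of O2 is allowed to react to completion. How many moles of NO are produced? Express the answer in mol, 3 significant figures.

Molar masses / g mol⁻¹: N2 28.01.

n(N2) = 52.80 / 28.01 = 1.885 mol
n(O2) = 2.380 mol
n/ν → N2: 1.885, O2: 2.380; N2 is limiting.
n(NO) = (2/1) × 1.885 = 3.770 mol

3.77 mol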